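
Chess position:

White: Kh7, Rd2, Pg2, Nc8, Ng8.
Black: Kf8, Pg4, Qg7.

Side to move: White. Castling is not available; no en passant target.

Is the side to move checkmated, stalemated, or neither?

checkmate

White to move; white king on h7.
In check: yes, from the black queen on g7.
King squares — g6: attacked by Qg7; h6: attacked by Qg7; g7: attacked by Kf8; g8: own knight; h8: attacked by Qg7.
Legal moves for White: none.
In check with no legal moves → checkmate.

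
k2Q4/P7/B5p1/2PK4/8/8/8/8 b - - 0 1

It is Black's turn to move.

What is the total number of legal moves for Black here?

Black to move; king on a8.
In check: yes, from the white queen on d8.
Legal moves: Kxa7.
Count: 1.

1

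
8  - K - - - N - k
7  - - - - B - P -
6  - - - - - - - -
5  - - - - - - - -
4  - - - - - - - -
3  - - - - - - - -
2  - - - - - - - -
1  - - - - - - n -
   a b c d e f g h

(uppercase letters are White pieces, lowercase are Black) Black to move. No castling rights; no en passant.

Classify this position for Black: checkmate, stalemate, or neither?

neither

Black to move; black king on h8.
In check: yes, from the white pawn on g7.
King squares — g7: available; h7: attacked by Nf8; g8: available.
Legal moves for Black: Kg8, Kxg7.
Black is in check but has 2 legal moves → neither.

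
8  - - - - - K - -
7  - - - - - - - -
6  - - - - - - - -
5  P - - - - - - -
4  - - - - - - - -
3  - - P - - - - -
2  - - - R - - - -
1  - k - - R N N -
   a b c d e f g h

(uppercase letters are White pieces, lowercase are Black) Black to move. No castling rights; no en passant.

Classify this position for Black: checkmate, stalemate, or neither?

checkmate

Black to move; black king on b1.
In check: yes, from the white rook on e1.
King squares — a1: attacked by Re1; c1: attacked by Re1; a2: attacked by Rd2; b2: attacked by Rd2; c2: attacked by Rd2.
Legal moves for Black: none.
In check with no legal moves → checkmate.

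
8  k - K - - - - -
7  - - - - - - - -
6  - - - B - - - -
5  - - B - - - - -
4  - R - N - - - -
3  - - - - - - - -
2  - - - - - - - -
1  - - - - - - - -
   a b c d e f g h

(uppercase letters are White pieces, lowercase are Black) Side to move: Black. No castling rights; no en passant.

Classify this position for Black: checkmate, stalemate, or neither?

Black to move; black king on a8.
In check: no.
King squares — a7: attacked by Bc5; b7: attacked by Rb4; b8: attacked by Rb4.
Legal moves for Black: none.
Not in check and no legal moves → stalemate.

stalemate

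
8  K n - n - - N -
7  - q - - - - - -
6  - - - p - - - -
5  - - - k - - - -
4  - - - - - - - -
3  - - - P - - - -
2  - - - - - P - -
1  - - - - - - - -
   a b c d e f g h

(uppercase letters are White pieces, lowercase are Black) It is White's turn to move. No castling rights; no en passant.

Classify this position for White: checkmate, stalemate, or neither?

White to move; white king on a8.
In check: yes, from the black queen on b7.
King squares — a7: attacked by Qb7; b7: attacked by Nd8; b8: attacked by Qb7.
Legal moves for White: none.
In check with no legal moves → checkmate.

checkmate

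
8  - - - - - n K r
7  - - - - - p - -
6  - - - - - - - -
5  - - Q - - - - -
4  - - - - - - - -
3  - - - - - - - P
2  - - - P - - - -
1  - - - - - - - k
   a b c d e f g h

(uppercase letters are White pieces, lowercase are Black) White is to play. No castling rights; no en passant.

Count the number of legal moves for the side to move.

3

White to move; king on g8.
In check: yes, from the black rook on h8.
Legal moves: Kxh8, Kg7, Kxf7.
Count: 3.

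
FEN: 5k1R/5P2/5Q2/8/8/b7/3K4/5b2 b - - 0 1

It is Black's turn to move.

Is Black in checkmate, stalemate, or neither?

Black to move; black king on f8.
In check: yes, from the white rook on h8.
King squares — e7: attacked by Qf6; f7: attacked by Qf6; g7: attacked by Qf6; e8: attacked by Pf7; g8: attacked by Pf7.
Legal moves for Black: none.
In check with no legal moves → checkmate.

checkmate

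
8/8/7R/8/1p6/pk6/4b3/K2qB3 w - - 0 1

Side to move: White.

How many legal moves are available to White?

White to move; king on a1.
In check: yes, from the black queen on d1.
Legal moves: none.
Count: 0.

0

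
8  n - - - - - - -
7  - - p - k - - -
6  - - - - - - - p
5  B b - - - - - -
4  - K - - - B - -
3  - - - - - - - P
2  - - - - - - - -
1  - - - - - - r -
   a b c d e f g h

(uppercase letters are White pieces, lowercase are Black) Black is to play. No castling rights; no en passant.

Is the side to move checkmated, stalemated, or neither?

Black to move; black king on e7.
In check: no.
Legal moves for Black include: Nb6, Kf8, Ke8, Kd8, Kf7, Kd7, Kf6, Ke6, Be8, Bd7, Bc6, Ba6, Bc4, Ba4, Bd3, Be2, Bf1, Rg8, ... (list truncated; more exist).
Black has legal moves and is not in check → neither.

neither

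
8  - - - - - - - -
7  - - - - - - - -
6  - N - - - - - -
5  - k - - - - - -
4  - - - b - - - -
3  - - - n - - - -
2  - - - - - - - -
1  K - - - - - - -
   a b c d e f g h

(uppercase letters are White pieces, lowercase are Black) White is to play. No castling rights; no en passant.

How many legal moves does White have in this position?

2

White to move; king on a1.
In check: yes, from the black bishop on d4.
Legal moves: Ka2, Kb1.
Count: 2.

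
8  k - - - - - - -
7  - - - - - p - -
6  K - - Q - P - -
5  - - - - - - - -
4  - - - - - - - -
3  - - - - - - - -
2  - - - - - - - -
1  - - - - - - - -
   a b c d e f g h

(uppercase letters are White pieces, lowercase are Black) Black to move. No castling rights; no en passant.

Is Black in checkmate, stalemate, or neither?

stalemate

Black to move; black king on a8.
In check: no.
King squares — a7: attacked by Ka6; b7: attacked by Ka6; b8: attacked by Qd6.
Legal moves for Black: none.
Not in check and no legal moves → stalemate.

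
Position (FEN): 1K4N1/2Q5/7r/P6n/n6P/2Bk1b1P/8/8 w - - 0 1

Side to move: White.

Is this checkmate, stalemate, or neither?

White to move; white king on b8.
In check: no.
Legal moves for White include: Ne7, Nxh6, Nf6, Kc8, Ka7, Qd8+, Qc8, Qh7+, Qg7, Qf7, Qe7, Qd7+, Qb7, Qa7, Qd6+, Qc6, Qb6, Qe5, ... (list truncated; more exist).
White has legal moves and is not in check → neither.

neither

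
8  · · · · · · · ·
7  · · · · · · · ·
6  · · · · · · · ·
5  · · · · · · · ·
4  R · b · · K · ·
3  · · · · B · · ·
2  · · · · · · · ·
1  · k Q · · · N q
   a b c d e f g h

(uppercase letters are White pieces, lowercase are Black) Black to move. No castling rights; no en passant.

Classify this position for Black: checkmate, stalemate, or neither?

checkmate

Black to move; black king on b1.
In check: yes, from the white queen on c1.
King squares — a1: attacked by Qc1; c1: attacked by Be3; a2: attacked by Ra4; b2: attacked by Qc1; c2: attacked by Qc1.
Legal moves for Black: none.
In check with no legal moves → checkmate.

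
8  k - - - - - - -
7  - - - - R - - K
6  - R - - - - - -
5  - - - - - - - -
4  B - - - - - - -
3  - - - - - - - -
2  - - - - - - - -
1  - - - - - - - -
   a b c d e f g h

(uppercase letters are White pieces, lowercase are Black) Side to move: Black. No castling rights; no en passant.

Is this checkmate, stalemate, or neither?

Black to move; black king on a8.
In check: no.
King squares — a7: attacked by Re7; b7: attacked by Rb6; b8: attacked by Rb6.
Legal moves for Black: none.
Not in check and no legal moves → stalemate.

stalemate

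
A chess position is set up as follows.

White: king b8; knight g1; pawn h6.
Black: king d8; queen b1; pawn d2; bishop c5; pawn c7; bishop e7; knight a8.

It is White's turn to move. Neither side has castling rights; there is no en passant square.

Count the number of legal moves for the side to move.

White to move; king on b8.
In check: yes, from the black queen on b1.
Legal moves: Kxa8.
Count: 1.

1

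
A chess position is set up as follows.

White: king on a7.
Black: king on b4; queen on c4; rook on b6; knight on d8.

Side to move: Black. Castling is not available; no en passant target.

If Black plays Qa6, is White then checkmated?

yes

After Qa6: white king on a7; in check: yes, from the black queen on a6.
King squares — a6: attacked by Rb6; b6: attacked by Qa6; b7: attacked by Qa6; a8: attacked by Qa6; b8: attacked by Rb6.
White has no legal moves → checkmate.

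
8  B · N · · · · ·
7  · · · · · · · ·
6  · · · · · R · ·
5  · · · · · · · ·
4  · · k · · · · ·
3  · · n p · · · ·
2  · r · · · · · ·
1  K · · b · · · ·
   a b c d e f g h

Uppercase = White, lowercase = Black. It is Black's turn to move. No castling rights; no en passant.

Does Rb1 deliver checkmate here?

After Rb1: white king on a1; in check: yes, from the black rook on b1.
King squares — b1: attacked by Nc3; a2: attacked by Nc3; b2: attacked by Rb1.
White has no legal moves → checkmate.

yes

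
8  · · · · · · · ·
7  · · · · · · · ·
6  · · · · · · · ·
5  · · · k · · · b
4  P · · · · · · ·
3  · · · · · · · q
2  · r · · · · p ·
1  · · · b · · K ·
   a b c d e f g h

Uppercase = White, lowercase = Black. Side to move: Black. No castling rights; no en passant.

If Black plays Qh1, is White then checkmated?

yes

After Qh1: white king on g1; in check: yes, from the black queen on h1.
King squares — f1: attacked by Qh1; h1: attacked by Pg2; f2: attacked by Rb2; g2: attacked by Qh1; h2: attacked by Qh1.
White has no legal moves → checkmate.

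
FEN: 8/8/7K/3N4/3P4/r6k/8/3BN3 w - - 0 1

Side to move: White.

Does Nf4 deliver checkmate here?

no

After Nf4: black king on h3; in check: yes, from the white knight on f4.
Black has 3 legal replies: Kh4, Kg3, Kh2.
In check but a legal move exists → not checkmate.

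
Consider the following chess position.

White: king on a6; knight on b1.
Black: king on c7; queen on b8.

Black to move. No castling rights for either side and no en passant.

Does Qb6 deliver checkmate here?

After Qb6: white king on a6; in check: yes, from the black queen on b6.
King squares — a5: attacked by Qb6; b5: attacked by Qb6; b6: attacked by Kc7; a7: attacked by Qb6; b7: attacked by Qb6.
White has no legal moves → checkmate.

yes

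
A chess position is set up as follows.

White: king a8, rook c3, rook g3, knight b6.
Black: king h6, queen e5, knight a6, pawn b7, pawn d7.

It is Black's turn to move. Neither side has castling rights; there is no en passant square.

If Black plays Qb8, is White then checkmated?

yes

After Qb8: white king on a8; in check: yes, from the black queen on b8.
King squares — a7: attacked by Qb8; b7: attacked by Qb8; b8: attacked by Na6.
White has no legal moves → checkmate.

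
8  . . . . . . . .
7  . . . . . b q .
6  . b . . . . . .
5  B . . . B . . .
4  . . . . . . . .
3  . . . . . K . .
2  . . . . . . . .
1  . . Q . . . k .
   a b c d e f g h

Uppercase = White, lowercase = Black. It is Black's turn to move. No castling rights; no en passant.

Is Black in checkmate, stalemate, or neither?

checkmate

Black to move; black king on g1.
In check: yes, from the white queen on c1.
King squares — f1: attacked by Qc1; h1: attacked by Qc1; f2: attacked by Kf3; g2: attacked by Kf3; h2: attacked by Be5.
Legal moves for Black: none.
In check with no legal moves → checkmate.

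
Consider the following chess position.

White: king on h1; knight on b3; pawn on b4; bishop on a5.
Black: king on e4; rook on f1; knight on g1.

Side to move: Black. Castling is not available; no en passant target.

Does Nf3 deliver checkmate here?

no

After Nf3: white king on h1; in check: yes, from the black rook on f1.
White has 1 legal reply: Kg2.
In check but a legal move exists → not checkmate.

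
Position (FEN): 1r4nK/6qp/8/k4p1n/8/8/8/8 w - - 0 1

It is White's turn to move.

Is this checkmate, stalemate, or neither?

White to move; white king on h8.
In check: yes, from the black queen on g7.
King squares — g7: attacked by Nh5; h7: attacked by Qg7; g8: attacked by Qg7.
Legal moves for White: none.
In check with no legal moves → checkmate.

checkmate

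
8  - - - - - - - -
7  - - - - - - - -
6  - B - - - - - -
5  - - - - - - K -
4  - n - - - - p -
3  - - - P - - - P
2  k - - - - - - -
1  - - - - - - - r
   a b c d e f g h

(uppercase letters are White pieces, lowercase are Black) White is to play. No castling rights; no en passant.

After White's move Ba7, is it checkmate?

After Ba7: black king on a2; in check: no.
Black is not in check, so this cannot be checkmate.

no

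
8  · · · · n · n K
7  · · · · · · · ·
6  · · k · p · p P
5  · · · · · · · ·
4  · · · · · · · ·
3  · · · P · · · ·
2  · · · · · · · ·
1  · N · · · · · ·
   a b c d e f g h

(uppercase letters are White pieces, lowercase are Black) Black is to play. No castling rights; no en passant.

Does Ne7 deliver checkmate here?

no

After Ne7: white king on h8; in check: no.
White is not in check, so this cannot be checkmate.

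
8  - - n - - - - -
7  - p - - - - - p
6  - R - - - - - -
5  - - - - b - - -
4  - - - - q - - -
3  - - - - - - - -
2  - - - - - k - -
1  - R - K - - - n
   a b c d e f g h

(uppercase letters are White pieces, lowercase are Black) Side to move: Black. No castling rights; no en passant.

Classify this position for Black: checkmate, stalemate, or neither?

neither

Black to move; black king on f2.
In check: no.
Legal moves for Black include: Ne7, Na7, Nd6, Nxb6, Bh8, Bb8, Bg7, Bc7, Bf6, Bd6, Bf4, Bd4, Bg3, Bc3, Bh2, Bb2, Ba1, Qg6, ... (list truncated; more exist).
Black has legal moves and is not in check → neither.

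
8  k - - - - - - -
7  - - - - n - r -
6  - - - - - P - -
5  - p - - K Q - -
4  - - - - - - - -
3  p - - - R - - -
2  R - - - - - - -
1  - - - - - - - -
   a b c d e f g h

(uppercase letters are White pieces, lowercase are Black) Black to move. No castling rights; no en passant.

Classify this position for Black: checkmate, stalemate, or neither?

Black to move; black king on a8.
In check: no.
Legal moves for Black include: Kb8, Kb7, Ka7, Rg8, Rh7, Rf7, Rg6, Rg5, Rg4, Rg3, Rg2, Rg1, Ng8, Nc8, Ng6+, Nc6+, Nxf5, Nd5, ... (list truncated; more exist).
Black has legal moves and is not in check → neither.

neither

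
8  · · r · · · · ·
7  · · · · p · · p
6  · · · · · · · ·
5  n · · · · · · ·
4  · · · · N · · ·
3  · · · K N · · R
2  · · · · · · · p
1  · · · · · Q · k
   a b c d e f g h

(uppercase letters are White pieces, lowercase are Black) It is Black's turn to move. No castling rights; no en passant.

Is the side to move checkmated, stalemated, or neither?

Black to move; black king on h1.
In check: yes, from the white queen on f1.
King squares — g1: attacked by Qf1; g2: attacked by Qf1; h2: own pawn.
Legal moves for Black: none.
In check with no legal moves → checkmate.

checkmate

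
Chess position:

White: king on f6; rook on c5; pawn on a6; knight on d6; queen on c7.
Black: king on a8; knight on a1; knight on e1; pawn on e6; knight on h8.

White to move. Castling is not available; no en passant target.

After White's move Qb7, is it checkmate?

yes

After Qb7: black king on a8; in check: yes, from the white queen on b7.
King squares — a7: attacked by Qb7; b7: attacked by Pa6; b8: attacked by Qb7.
Black has no legal moves → checkmate.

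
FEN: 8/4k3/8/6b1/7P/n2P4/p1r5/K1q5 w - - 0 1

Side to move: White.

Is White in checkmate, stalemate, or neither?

checkmate

White to move; white king on a1.
In check: yes, from the black queen on c1.
King squares — b1: attacked by Qc1; a2: attacked by Rc2; b2: attacked by Qc1.
Legal moves for White: none.
In check with no legal moves → checkmate.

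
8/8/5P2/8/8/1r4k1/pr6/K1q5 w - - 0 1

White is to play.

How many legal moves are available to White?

White to move; king on a1.
In check: yes, from the black queen on c1.
Legal moves: none.
Count: 0.

0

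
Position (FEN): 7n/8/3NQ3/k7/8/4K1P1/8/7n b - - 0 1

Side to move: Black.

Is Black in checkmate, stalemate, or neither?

Black to move; black king on a5.
In check: no.
Legal moves for Black: Nf7, Ng6, Kb6, Ka6, Kb4, Ka4, Nxg3, Nf2.
Black has 8 legal moves and is not in check → neither.

neither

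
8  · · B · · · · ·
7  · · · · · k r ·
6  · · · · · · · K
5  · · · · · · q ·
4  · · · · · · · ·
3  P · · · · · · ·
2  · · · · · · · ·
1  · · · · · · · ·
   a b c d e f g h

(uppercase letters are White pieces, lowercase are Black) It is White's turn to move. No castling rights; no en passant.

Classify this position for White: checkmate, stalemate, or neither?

White to move; white king on h6.
In check: yes, from the black queen on g5.
King squares — g5: attacked by Rg7; h5: attacked by Qg5; g6: attacked by Qg5; g7: attacked by Qg5; h7: attacked by Rg7.
Legal moves for White: none.
In check with no legal moves → checkmate.

checkmate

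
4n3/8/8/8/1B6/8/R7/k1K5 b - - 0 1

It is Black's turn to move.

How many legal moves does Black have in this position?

Black to move; king on a1.
In check: yes, from the white rook on a2.
Legal moves: Kxa2.
Count: 1.

1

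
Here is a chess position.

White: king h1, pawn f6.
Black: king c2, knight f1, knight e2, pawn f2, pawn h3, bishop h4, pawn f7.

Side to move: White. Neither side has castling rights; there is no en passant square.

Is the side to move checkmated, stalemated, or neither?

White to move; white king on h1.
In check: no.
King squares — g1: attacked by Ne2; g2: attacked by Ph3; h2: attacked by Nf1.
Legal moves for White: none.
Not in check and no legal moves → stalemate.

stalemate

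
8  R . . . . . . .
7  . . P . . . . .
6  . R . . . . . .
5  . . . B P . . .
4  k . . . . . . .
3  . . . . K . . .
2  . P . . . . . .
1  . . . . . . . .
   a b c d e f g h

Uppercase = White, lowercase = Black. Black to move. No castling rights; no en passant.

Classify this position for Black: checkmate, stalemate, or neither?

Black to move; black king on a4.
In check: yes, from the white rook on a8.
King squares — a3: attacked by Pb2; b3: attacked by Bd5; b4: attacked by Rb6; a5: attacked by Ra8; b5: attacked by Rb6.
Legal moves for Black: none.
In check with no legal moves → checkmate.

checkmate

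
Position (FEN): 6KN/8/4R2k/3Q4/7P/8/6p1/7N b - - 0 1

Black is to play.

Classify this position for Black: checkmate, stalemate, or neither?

checkmate

Black to move; black king on h6.
In check: yes, from the white rook on e6.
King squares — g5: attacked by Ph4; h5: attacked by Qd5; g6: attacked by Re6; g7: attacked by Kg8; h7: attacked by Kg8.
Legal moves for Black: none.
In check with no legal moves → checkmate.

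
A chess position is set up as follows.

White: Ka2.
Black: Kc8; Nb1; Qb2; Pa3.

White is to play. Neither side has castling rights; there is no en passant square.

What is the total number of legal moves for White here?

White to move; king on a2.
In check: yes, from the black queen on b2.
Legal moves: none.
Count: 0.

0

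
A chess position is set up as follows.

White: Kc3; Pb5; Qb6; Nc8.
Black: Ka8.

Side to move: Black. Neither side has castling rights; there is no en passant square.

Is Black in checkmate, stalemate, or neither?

stalemate

Black to move; black king on a8.
In check: no.
King squares — a7: attacked by Qb6; b7: attacked by Qb6; b8: attacked by Qb6.
Legal moves for Black: none.
Not in check and no legal moves → stalemate.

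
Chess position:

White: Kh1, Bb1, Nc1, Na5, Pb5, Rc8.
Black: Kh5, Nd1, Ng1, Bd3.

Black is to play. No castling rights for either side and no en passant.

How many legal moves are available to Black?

22

Black to move; king on h5.
In check: no.
Legal moves: Kh6, Kg6, Kg5, Kh4, Kg4, Bh7, Bg6, Bf5, Bxb5, Be4+, Bc4, Be2, Bc2, Bf1, Bxb1, Nh3, Nf3, Ne2, Ne3, Nc3, Nf2+, Nb2.
Count: 22.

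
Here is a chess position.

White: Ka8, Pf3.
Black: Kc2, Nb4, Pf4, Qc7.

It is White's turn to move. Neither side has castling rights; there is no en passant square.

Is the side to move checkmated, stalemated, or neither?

White to move; white king on a8.
In check: no.
King squares — a7: attacked by Qc7; b7: attacked by Qc7; b8: attacked by Qc7.
Legal moves for White: none.
Not in check and no legal moves → stalemate.

stalemate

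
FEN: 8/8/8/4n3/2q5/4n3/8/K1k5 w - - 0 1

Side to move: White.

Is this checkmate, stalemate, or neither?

stalemate

White to move; white king on a1.
In check: no.
King squares — b1: attacked by Kc1; a2: attacked by Qc4; b2: attacked by Kc1.
Legal moves for White: none.
Not in check and no legal moves → stalemate.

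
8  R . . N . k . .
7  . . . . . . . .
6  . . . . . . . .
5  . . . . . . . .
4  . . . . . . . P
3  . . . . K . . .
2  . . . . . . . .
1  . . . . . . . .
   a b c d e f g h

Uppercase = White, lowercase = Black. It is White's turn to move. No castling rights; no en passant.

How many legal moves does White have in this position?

White to move; king on e3.
In check: no.
Legal moves: Nf7+, Nb7+, Ne6+, Nc6+, Rc8, Rb8, Ra7, Ra6, Ra5, Ra4, Ra3, Ra2, Ra1, Kf4, Ke4, Kd4, Kf3, Kd3, Kf2, Ke2, Kd2, h5.
Count: 22.

22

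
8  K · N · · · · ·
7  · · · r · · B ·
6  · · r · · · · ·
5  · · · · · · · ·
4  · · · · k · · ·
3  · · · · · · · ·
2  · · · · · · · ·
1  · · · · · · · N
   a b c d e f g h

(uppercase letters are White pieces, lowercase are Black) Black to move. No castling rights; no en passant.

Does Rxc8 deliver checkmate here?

After Rxc8: white king on a8; in check: yes, from the black rook on c8.
King squares — a7: attacked by Rd7; b7: attacked by Rd7; b8: attacked by Rc8.
White has no legal moves → checkmate.

yes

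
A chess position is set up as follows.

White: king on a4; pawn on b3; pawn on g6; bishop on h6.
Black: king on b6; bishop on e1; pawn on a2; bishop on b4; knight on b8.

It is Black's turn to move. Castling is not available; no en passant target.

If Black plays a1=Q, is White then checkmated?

After a1=Q: white king on a4; in check: yes, from the black queen on a1.
King squares — a3: attacked by Qa1; b3: own pawn; b4: attacked by Be1; a5: attacked by Qa1; b5: attacked by Kb6.
White has no legal moves → checkmate.

yes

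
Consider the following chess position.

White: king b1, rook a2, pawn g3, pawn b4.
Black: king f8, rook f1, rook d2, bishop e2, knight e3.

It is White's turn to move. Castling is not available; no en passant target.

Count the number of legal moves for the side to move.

0

White to move; king on b1.
In check: yes, from the black rook on f1.
Legal moves: none.
Count: 0.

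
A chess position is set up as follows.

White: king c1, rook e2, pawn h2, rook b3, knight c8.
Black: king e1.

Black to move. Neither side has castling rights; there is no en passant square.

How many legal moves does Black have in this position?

Black to move; king on e1.
In check: yes, from the white rook on e2.
Legal moves: Kxe2, Kf1.
Count: 2.

2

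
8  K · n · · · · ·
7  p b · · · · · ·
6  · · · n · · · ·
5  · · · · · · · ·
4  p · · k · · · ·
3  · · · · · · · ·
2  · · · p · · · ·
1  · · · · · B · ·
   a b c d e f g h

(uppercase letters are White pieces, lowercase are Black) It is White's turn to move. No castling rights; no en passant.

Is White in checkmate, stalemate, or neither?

neither

White to move; white king on a8.
In check: yes, from the black bishop on b7.
Legal moves for White: Kb8.
White is in check but has 1 legal move → neither.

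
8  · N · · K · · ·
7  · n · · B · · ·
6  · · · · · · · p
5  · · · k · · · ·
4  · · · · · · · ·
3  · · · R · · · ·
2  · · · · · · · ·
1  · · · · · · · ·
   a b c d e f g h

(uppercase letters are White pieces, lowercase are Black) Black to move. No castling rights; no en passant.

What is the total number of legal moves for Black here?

4

Black to move; king on d5.
In check: yes, from the white rook on d3.
Legal moves: Ke6, Ke5, Ke4, Kc4.
Count: 4.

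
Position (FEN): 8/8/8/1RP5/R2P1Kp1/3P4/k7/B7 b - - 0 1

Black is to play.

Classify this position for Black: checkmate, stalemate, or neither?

Black to move; black king on a2.
In check: yes, from the white rook on a4.
King squares — a1: attacked by Ra4; b1: attacked by Rb5; b2: attacked by Ba1; a3: attacked by Ra4; b3: attacked by Rb5.
Legal moves for Black: none.
In check with no legal moves → checkmate.

checkmate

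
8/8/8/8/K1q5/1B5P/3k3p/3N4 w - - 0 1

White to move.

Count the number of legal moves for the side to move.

3

White to move; king on a4.
In check: yes, from the black queen on c4.
Legal moves: Ka5, Ka3, Bxc4.
Count: 3.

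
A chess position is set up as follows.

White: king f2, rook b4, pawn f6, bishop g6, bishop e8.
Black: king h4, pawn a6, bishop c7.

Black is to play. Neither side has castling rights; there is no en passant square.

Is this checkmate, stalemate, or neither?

Black to move; black king on h4.
In check: yes, from the white rook on b4.
King squares — g3: attacked by Kf2; h3: available; g4: attacked by Rb4; g5: available; h5: attacked by Bg6.
Legal moves for Black: Kg5, Kh3, Bf4.
Black is in check but has 3 legal moves → neither.

neither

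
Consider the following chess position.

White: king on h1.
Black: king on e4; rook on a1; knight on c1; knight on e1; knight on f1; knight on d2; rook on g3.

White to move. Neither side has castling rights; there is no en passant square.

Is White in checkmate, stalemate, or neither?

White to move; white king on h1.
In check: no.
King squares — g1: attacked by Rg3; g2: attacked by Ne1; h2: attacked by Nf1.
Legal moves for White: none.
Not in check and no legal moves → stalemate.

stalemate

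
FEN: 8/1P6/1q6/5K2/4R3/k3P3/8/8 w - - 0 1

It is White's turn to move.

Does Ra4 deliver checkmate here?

no

After Ra4: black king on a3; in check: yes, from the white rook on a4.
Black has 3 legal replies: Kxa4, Kb3, Kb2.
In check but a legal move exists → not checkmate.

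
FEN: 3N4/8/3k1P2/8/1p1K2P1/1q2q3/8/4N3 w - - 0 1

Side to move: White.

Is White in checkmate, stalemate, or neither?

White to move; white king on d4.
In check: yes, from the black queen on e3.
King squares — c3: attacked by Qb3; d3: attacked by Qb3; e3: attacked by Qb3; c4: attacked by Qb3; e4: attacked by Qe3; c5: attacked by Qe3; d5: attacked by Qb3; e5: attacked by Qe3.
Legal moves for White: none.
In check with no legal moves → checkmate.

checkmate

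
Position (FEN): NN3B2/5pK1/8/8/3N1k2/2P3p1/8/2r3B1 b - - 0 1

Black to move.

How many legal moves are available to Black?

Black to move; king on f4.
In check: no.
Legal moves: Kg5, Ke5, Kg4, Ke4, Rxc3, Rc2, Rxg1, Rf1, Re1, Rd1, Rb1, Ra1, f6, g2, f5.
Count: 15.

15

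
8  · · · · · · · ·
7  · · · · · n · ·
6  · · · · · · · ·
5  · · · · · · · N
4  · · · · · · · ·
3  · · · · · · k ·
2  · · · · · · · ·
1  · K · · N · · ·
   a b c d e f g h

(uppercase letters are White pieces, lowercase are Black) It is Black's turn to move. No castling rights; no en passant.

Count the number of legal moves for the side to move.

Black to move; king on g3.
In check: yes, from the white knight on h5.
Legal moves: Kh4, Kg4, Kh3, Kh2, Kf2.
Count: 5.

5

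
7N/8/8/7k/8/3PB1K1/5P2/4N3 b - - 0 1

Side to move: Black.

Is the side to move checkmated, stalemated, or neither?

Black to move; black king on h5.
In check: no.
King squares — g4: attacked by Kg3; h4: attacked by Kg3; g5: attacked by Be3; g6: attacked by Nh8; h6: attacked by Be3.
Legal moves for Black: none.
Not in check and no legal moves → stalemate.

stalemate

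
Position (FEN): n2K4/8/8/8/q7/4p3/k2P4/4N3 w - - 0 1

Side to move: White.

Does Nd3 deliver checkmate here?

After Nd3: black king on a2; in check: no.
Black is not in check, so this cannot be checkmate.

no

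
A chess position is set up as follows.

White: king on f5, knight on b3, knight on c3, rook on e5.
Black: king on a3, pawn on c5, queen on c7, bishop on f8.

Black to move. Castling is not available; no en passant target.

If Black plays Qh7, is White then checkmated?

After Qh7: white king on f5; in check: yes, from the black queen on h7.
White has 5 legal replies: Kf6, Ke6, Kg5, Kg4, Kf4.
In check but a legal move exists → not checkmate.

no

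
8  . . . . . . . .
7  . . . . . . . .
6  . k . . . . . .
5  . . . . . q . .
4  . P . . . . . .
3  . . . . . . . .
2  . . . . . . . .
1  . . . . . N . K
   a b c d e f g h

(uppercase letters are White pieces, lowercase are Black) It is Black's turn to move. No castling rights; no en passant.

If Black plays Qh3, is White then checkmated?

no

After Qh3: white king on h1; in check: yes, from the black queen on h3.
White has 2 legal replies: Kg1, Nh2.
In check but a legal move exists → not checkmate.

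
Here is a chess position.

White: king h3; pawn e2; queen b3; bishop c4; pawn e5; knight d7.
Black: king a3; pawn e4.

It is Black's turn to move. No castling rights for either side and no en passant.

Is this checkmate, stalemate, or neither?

Black to move; black king on a3.
In check: yes, from the white queen on b3.
King squares — a2: attacked by Qb3; b2: attacked by Qb3; b3: attacked by Bc4; a4: attacked by Qb3; b4: attacked by Qb3.
Legal moves for Black: none.
In check with no legal moves → checkmate.

checkmate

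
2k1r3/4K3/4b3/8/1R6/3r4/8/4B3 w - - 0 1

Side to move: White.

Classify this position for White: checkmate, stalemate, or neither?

neither

White to move; white king on e7.
In check: yes, from the black rook on e8.
Legal moves for White: Kxe8, Kf6.
White is in check but has 2 legal moves → neither.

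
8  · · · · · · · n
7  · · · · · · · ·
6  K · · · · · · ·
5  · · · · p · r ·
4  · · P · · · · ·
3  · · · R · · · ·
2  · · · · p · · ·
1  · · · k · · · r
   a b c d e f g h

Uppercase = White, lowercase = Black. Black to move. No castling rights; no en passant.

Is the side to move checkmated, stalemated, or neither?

neither

Black to move; black king on d1.
In check: yes, from the white rook on d3.
King squares — c1: available; e1: available; c2: available; d2: attacked by Rd3; e2: own pawn.
Legal moves for Black: Kc2, Ke1, Kc1.
Black is in check but has 3 legal moves → neither.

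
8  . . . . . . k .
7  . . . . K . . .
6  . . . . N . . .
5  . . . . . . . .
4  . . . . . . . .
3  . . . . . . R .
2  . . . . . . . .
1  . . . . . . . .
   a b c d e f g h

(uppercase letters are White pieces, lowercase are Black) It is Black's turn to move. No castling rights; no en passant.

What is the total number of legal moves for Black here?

Black to move; king on g8.
In check: yes, from the white rook on g3.
Legal moves: Kh8, Kh7.
Count: 2.

2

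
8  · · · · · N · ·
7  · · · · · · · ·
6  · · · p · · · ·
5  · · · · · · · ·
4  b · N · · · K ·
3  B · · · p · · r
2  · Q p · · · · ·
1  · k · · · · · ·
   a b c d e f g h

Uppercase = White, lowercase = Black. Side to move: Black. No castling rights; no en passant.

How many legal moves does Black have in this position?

0

Black to move; king on b1.
In check: yes, from the white queen on b2.
Legal moves: none.
Count: 0.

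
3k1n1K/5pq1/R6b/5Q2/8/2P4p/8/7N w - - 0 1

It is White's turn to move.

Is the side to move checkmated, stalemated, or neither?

White to move; white king on h8.
In check: yes, from the black queen on g7.
King squares — g7: attacked by Bh6; h7: attacked by Qg7; g8: attacked by Qg7.
Legal moves for White: none.
In check with no legal moves → checkmate.

checkmate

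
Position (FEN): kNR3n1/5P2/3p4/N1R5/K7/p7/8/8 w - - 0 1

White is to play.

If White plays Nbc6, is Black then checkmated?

After Nbc6: black king on a8; in check: yes, from the white rook on c8.
King squares — a7: attacked by Nc6; b7: attacked by Na5; b8: attacked by Nc6.
Black has no legal moves → checkmate.

yes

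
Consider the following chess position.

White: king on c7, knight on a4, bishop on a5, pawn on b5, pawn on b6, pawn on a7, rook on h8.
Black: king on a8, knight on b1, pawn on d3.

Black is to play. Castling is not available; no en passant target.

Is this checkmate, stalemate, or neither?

checkmate

Black to move; black king on a8.
In check: yes, from the white rook on h8.
King squares — a7: attacked by Pb6; b7: attacked by Kc7; b8: attacked by Pa7.
Legal moves for Black: none.
In check with no legal moves → checkmate.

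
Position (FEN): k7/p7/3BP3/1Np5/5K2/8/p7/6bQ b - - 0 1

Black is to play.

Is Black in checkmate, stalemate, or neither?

checkmate

Black to move; black king on a8.
In check: yes, from the white queen on h1.
King squares — a7: own pawn; b7: attacked by Qh1; b8: attacked by Bd6.
Legal moves for Black: none.
In check with no legal moves → checkmate.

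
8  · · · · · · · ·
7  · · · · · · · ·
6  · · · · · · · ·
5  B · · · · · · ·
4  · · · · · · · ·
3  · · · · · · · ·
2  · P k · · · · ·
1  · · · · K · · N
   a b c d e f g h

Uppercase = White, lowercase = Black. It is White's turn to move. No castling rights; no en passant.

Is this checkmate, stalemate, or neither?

White to move; white king on e1.
In check: no.
Legal moves for White: Bd8, Bc7, Bb6, Bb4, Bc3, Bd2, Ng3, Nf2, Kf2, Ke2, Kf1, b3, b4.
White has 13 legal moves and is not in check → neither.

neither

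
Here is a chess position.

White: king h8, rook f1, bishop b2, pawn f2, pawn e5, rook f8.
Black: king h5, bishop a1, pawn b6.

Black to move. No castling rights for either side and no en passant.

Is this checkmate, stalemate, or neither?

Black to move; black king on h5.
In check: no.
Legal moves for Black: Kh6, Kg6, Kg5, Kh4, Kg4, Bxb2, b5.
Black has 7 legal moves and is not in check → neither.

neither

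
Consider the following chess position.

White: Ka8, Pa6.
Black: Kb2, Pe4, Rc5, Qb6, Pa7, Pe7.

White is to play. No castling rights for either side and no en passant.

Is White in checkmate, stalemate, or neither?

White to move; white king on a8.
In check: no.
King squares — a7: attacked by Qb6; b7: attacked by Qb6; b8: attacked by Qb6.
Legal moves for White: none.
Not in check and no legal moves → stalemate.

stalemate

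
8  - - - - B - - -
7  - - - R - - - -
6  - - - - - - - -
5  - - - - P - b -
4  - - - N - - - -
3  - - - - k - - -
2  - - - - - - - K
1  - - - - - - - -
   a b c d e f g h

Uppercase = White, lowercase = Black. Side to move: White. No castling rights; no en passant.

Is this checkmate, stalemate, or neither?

neither

White to move; white king on h2.
In check: no.
Legal moves for White include: Bf7, Bg6, Bh5, Rd8, Rh7, Rg7, Rf7, Re7, Rc7, Rb7, Ra7, Rd6, Rd5, Ne6, Nc6, Nf5+, Nb5, Nf3, ... (list truncated; more exist).
White has legal moves and is not in check → neither.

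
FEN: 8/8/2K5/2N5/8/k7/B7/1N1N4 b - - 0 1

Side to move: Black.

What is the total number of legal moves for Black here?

Black to move; king on a3.
In check: yes, from the white knight on b1.
Legal moves: Kb4, Kxa2.
Count: 2.

2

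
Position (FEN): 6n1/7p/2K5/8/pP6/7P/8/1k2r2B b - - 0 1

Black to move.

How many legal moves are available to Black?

Black to move; king on b1.
In check: no.
Legal moves: Ne7+, Nh6, Nf6, Re8, Re7, Re6+, Re5, Re4, Re3, Re2, Rxh1, Rg1, Rf1, Rd1, Rc1+, Kc2, Kb2, Ka2, Kc1, Ka1, h6, a3, h5.
Count: 23.

23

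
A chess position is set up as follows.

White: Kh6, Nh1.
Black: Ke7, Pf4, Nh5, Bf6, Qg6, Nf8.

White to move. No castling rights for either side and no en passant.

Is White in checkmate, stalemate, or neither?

White to move; white king on h6.
In check: yes, from the black queen on g6.
King squares — g5: attacked by Bf6; h5: attacked by Qg6; g6: attacked by Nf8; g7: attacked by Nh5; h7: attacked by Qg6.
Legal moves for White: none.
In check with no legal moves → checkmate.

checkmate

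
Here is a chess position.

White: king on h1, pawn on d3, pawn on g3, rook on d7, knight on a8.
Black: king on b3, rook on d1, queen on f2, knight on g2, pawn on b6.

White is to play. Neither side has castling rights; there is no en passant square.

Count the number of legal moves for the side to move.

1

White to move; king on h1.
In check: yes, from the black rook on d1.
Legal moves: Kh2.
Count: 1.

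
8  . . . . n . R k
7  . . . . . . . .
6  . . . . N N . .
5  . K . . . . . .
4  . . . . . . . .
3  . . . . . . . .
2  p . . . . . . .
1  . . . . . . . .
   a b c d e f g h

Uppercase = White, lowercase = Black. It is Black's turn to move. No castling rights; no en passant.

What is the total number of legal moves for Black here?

0

Black to move; king on h8.
In check: yes, from the white rook on g8.
Legal moves: none.
Count: 0.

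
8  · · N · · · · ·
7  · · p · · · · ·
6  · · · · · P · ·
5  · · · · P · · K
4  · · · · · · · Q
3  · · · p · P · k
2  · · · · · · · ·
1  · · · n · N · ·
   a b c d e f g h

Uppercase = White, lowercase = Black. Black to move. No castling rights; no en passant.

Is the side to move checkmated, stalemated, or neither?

Black to move; black king on h3.
In check: yes, from the white queen on h4.
Legal moves for Black: Kg2.
Black is in check but has 1 legal move → neither.

neither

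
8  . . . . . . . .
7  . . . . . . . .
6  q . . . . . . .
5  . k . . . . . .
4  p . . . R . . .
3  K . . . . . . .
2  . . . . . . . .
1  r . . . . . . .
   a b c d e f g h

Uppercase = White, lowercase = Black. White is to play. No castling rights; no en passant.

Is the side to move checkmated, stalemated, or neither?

White to move; white king on a3.
In check: yes, from the black rook on a1.
Legal moves for White: Kb2.
White is in check but has 1 legal move → neither.

neither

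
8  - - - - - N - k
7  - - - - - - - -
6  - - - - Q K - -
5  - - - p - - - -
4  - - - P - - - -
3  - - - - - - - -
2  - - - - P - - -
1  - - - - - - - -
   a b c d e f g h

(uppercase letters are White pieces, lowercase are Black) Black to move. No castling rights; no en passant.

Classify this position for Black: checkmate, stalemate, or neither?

stalemate

Black to move; black king on h8.
In check: no.
King squares — g7: attacked by Kf6; h7: attacked by Nf8; g8: attacked by Qe6.
Legal moves for Black: none.
Not in check and no legal moves → stalemate.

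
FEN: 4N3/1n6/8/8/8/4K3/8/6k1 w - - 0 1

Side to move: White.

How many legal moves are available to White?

White to move; king on e3.
In check: no.
Legal moves: Ng7, Nc7, Nf6, Nd6, Kf4, Ke4, Kd4, Kf3, Kd3, Ke2, Kd2.
Count: 11.

11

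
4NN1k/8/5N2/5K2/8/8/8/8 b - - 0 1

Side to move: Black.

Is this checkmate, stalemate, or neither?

stalemate

Black to move; black king on h8.
In check: no.
King squares — g7: attacked by Ne8; h7: attacked by Nf6; g8: attacked by Nf6.
Legal moves for Black: none.
Not in check and no legal moves → stalemate.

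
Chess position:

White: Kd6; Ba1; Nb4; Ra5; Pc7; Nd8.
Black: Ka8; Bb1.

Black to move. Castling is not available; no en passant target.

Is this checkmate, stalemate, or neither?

checkmate

Black to move; black king on a8.
In check: yes, from the white rook on a5.
King squares — a7: attacked by Ra5; b7: attacked by Nd8; b8: attacked by Pc7.
Legal moves for Black: none.
In check with no legal moves → checkmate.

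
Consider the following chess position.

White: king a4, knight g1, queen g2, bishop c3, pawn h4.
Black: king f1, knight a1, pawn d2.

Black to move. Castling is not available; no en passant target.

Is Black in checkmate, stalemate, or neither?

neither

Black to move; black king on f1.
In check: yes, from the white queen on g2.
Legal moves for Black: Kxg2, Ke1.
Black is in check but has 2 legal moves → neither.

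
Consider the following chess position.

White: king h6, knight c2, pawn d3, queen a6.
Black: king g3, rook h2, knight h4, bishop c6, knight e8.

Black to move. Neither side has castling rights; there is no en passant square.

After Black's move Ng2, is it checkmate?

no

After Ng2: white king on h6; in check: yes, from the black rook on h2.
White has 2 legal replies: Kg6, Kg5.
In check but a legal move exists → not checkmate.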